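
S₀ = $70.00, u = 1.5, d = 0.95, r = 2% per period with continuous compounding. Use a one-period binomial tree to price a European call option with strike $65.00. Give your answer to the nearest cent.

$6.29

Risk-neutral probability p = (e^0.02 − 0.95)/(1.5 − 0.95) = 0.0702/0.5500 = 0.1276
Terminal stock prices: S_u = 105, S_d = 66.5
Terminal payoffs (S − K): max(40, 0) = 40, max(1.5, 0) = 1.5
Node 0 (S = 70): V_0 = e^(−0.02)·[0.1276·40.0000 + 0.8724·1.5000] = 6.2871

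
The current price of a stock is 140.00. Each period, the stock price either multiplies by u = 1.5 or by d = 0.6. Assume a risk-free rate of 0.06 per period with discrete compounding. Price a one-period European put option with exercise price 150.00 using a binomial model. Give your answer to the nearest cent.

Risk-neutral probability p = (1 + 0.06 − 0.6)/(1.5 − 0.6) = 0.4600/0.9000 = 0.5111
Terminal stock prices: S_u = 210, S_d = 84
Terminal payoffs (K − S): max(-60, 0) = 0, max(66, 0) = 66
Node 0 (S = 140): V_0 = 1/1.06·[0.5111·0.0000 + 0.4889·66.0000] = 30.4403

30.44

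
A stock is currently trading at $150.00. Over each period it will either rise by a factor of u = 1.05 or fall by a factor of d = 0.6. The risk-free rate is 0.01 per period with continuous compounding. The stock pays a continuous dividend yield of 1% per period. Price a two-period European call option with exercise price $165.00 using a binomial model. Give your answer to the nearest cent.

$0.29

Per-period risk-free factor R = e^0.01 = 1.0101; dividend-adjusted growth = e^(0.01−0.01) = 1.0000.
Risk-neutral probability p = (1.0000 − 0.6)/(1.05 − 0.6) = 0.4000/0.4500 = 0.8889
Terminal stock prices: S_uu = 165.4, S_ud = 94.5, S_dd = 54
Terminal payoffs (S − K): max(0.375, 0) = 0.375, max(-70.5, 0) = 0, max(-111, 0) = 0
Node u (S = 157.5): V_u = e^(−0.01)·[0.8889·0.3750 + 0.1111·0.0000] = 0.3300
Node d (S = 90): V_d = e^(−0.01)·[0.8889·0.0000 + 0.1111·0.0000] = 0.0000
Node 0 (S = 150): V_0 = e^(−0.01)·[0.8889·0.3300 + 0.1111·0.0000] = 0.2904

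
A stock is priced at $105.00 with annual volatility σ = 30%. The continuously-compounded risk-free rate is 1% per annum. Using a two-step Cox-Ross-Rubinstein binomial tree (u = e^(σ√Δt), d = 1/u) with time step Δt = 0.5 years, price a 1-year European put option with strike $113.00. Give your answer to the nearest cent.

$16.78

CRR parameters: u = e^(σ√Δt) = e^(0.3·√0.5) = 1.2363, d = 1/u = 0.8089
Per-period rate: rΔt = 0.01·0.5 = 0.005, so R = e^0.005 = 1.0050
Risk-neutral probability p = (e^0.005 − 0.8089)/(1.2363 − 0.8089) = 0.1962/0.4275 = 0.4589
Terminal stock prices: S_uu = 160.5, S_ud = 105, S_dd = 68.7
Terminal payoffs (K − S): max(-47.49, 0) = 0, max(8, 0) = 8, max(44.3, 0) = 44.3
Node u (S = 129.8): V_u = e^(−0.005)·[0.4589·0.0000 + 0.5411·8.0000] = 4.3073
Node d (S = 84.93): V_d = e^(−0.005)·[0.4589·8.0000 + 0.5411·44.3036] = 27.5063
Node 0 (S = 105): V_0 = e^(−0.005)·[0.4589·4.3073 + 0.5411·27.5063] = 16.7764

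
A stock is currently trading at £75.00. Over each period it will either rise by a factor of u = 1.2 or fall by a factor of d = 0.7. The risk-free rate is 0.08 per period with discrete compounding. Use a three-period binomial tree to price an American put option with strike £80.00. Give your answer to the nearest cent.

Risk-neutral probability p = (1 + 0.08 − 0.7)/(1.2 − 0.7) = 0.3800/0.5000 = 0.7600
Terminal stock prices: S_uuu = 129.6, S_uud = 75.6, S_udd = 44.1, S_ddd = 25.72
Terminal payoffs (K − S): max(-49.6, 0) = 0, max(4.4, 0) = 4.4, max(35.9, 0) = 35.9, max(54.28, 0) = 54.28
Node uu (S = 108): continuation = 1/1.08·[0.7600·0.0000 + 0.2400·4.4000] = 0.9778; exercise value = 0.0000 ≤ continuation, so V_uu = 0.9778
Node ud (S = 63): continuation = 1/1.08·[0.7600·4.4000 + 0.2400·35.9000] = 11.0741; exercise value = 17.0000 > continuation, so V_ud = 17.0000 (exercise)
Node dd (S = 36.75): continuation = 1/1.08·[0.7600·35.9000 + 0.2400·54.2750] = 37.3241; exercise value = 43.2500 > continuation, so V_dd = 43.2500 (exercise)
Node u (S = 90): continuation = 1/1.08·[0.7600·0.9778 + 0.2400·17.0000] = 4.4658; exercise value = 0.0000 ≤ continuation, so V_u = 4.4658
Node d (S = 52.5): continuation = 1/1.08·[0.7600·17.0000 + 0.2400·43.2500] = 21.5741; exercise value = 27.5000 > continuation, so V_d = 27.5000 (exercise)
Node 0 (S = 75): continuation = 1/1.08·[0.7600·4.4658 + 0.2400·27.5000] = 9.2537; exercise value = 5.0000 ≤ continuation, so V_0 = 9.2537

£9.25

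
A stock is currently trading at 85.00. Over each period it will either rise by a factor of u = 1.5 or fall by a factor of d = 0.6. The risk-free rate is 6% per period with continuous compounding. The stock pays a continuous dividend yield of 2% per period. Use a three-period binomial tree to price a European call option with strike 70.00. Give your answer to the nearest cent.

35.01

Per-period risk-free factor R = e^0.06 = 1.0618; dividend-adjusted growth = e^(0.06−0.02) = 1.0408.
Risk-neutral probability p = (1.0408 − 0.6)/(1.5 − 0.6) = 0.4408/0.9000 = 0.4898
Terminal stock prices: S_uuu = 286.9, S_uud = 114.8, S_udd = 45.9, S_ddd = 18.36
Terminal payoffs (S − K): max(216.9, 0) = 216.9, max(44.75, 0) = 44.75, max(-24.1, 0) = 0, max(-51.64, 0) = 0
Node uu (S = 191.2): V_uu = e^(−0.06)·[0.4898·216.8750 + 0.5102·44.7500] = 121.5395
Node ud (S = 76.5): V_ud = e^(−0.06)·[0.4898·44.7500 + 0.5102·0.0000] = 20.6417
Node dd (S = 30.6): V_dd = e^(−0.06)·[0.4898·0.0000 + 0.5102·0.0000] = 0.0000
Node u (S = 127.5): V_u = e^(−0.06)·[0.4898·121.5395 + 0.5102·20.6417] = 65.9804
Node d (S = 51): V_d = e^(−0.06)·[0.4898·20.6417 + 0.5102·0.0000] = 9.5213
Node 0 (S = 85): V_0 = e^(−0.06)·[0.4898·65.9804 + 0.5102·9.5213] = 35.0095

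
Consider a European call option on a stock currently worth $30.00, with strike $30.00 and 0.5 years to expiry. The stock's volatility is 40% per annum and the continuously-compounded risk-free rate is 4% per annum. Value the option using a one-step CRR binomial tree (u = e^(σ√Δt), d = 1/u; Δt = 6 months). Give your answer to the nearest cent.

CRR parameters: u = e^(σ√Δt) = e^(0.4·√0.5) = 1.3269, d = 1/u = 0.7536
Per-period rate: rΔt = 0.04·0.5 = 0.02, so R = e^0.02 = 1.0202
Risk-neutral probability p = (e^0.02 − 0.7536)/(1.3269 − 0.7536) = 0.2666/0.5733 = 0.4650
Terminal stock prices: S_u = 39.81, S_d = 22.61
Terminal payoffs (S − K): max(9.807, 0) = 9.807, max(-7.391, 0) = 0
Node 0 (S = 30): V_0 = e^(−0.02)·[0.4650·9.8069 + 0.5350·0.0000] = 4.4699

$4.47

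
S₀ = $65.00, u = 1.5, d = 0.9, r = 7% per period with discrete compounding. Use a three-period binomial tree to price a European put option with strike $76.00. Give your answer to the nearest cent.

Risk-neutral probability p = (1 + 0.07 − 0.9)/(1.5 − 0.9) = 0.1700/0.6000 = 0.2833
Terminal stock prices: S_uuu = 219.4, S_uud = 131.6, S_udd = 78.98, S_ddd = 47.39
Terminal payoffs (K − S): max(-143.4, 0) = 0, max(-55.62, 0) = 0, max(-2.975, 0) = 0, max(28.61, 0) = 28.61
Node uu (S = 146.2): V_uu = 1/1.07·[0.2833·0.0000 + 0.7167·0.0000] = 0.0000
Node ud (S = 87.75): V_ud = 1/1.07·[0.2833·0.0000 + 0.7167·0.0000] = 0.0000
Node dd (S = 52.65): V_dd = 1/1.07·[0.2833·0.0000 + 0.7167·28.6150] = 19.1658
Node u (S = 97.5): V_u = 1/1.07·[0.2833·0.0000 + 0.7167·0.0000] = 0.0000
Node d (S = 58.5): V_d = 1/1.07·[0.2833·0.0000 + 0.7167·19.1658] = 12.8369
Node 0 (S = 65): V_0 = 1/1.07·[0.2833·0.0000 + 0.7167·12.8369] = 8.5979

$8.60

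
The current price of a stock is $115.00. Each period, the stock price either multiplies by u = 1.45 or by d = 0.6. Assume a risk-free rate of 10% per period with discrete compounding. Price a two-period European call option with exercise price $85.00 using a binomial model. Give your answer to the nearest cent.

Risk-neutral probability p = (1 + 0.1 − 0.6)/(1.45 − 0.6) = 0.5000/0.8500 = 0.5882
Terminal stock prices: S_uu = 241.8, S_ud = 100, S_dd = 41.4
Terminal payoffs (S − K): max(156.8, 0) = 156.8, max(15.05, 0) = 15.05, max(-43.6, 0) = 0
Node u (S = 166.8): V_u = 1/1.1·[0.5882·156.7875 + 0.4118·15.0500] = 89.4773
Node d (S = 69): V_d = 1/1.1·[0.5882·15.0500 + 0.4118·0.0000] = 8.0481
Node 0 (S = 115): V_0 = 1/1.1·[0.5882·89.4773 + 0.4118·8.0481] = 50.8615

$50.86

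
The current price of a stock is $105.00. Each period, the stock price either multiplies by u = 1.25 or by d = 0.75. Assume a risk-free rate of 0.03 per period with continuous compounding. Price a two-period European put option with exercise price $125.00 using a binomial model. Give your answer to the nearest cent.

$24.29

Risk-neutral probability p = (e^0.03 − 0.75)/(1.25 − 0.75) = 0.2805/0.5000 = 0.5609
Terminal stock prices: S_uu = 164.1, S_ud = 98.44, S_dd = 59.06
Terminal payoffs (K − S): max(-39.06, 0) = 0, max(26.56, 0) = 26.56, max(65.94, 0) = 65.94
Node u (S = 131.2): V_u = e^(−0.03)·[0.5609·0.0000 + 0.4391·26.5625] = 11.3186
Node d (S = 78.75): V_d = e^(−0.03)·[0.5609·26.5625 + 0.4391·65.9375] = 42.5557
Node 0 (S = 105): V_0 = e^(−0.03)·[0.5609·11.3186 + 0.4391·42.5557] = 24.2947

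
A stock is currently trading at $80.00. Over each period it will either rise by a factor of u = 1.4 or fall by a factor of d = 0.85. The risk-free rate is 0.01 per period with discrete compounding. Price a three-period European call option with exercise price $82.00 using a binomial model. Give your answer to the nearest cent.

Risk-neutral probability p = (1 + 0.01 − 0.85)/(1.4 − 0.85) = 0.1600/0.5500 = 0.2909
Terminal stock prices: S_uuu = 219.5, S_uud = 133.3, S_udd = 80.92, S_ddd = 49.13
Terminal payoffs (S − K): max(137.5, 0) = 137.5, max(51.28, 0) = 51.28, max(-1.08, 0) = 0, max(-32.87, 0) = 0
Node uu (S = 156.8): V_uu = 1/1.01·[0.2909·137.5200 + 0.7091·51.2800] = 75.6119
Node ud (S = 95.2): V_ud = 1/1.01·[0.2909·51.2800 + 0.7091·0.0000] = 14.7701
Node dd (S = 57.8): V_dd = 1/1.01·[0.2909·0.0000 + 0.7091·0.0000] = 0.0000
Node u (S = 112): V_u = 1/1.01·[0.2909·75.6119 + 0.7091·14.7701] = 32.1481
Node d (S = 68): V_d = 1/1.01·[0.2909·14.7701 + 0.7091·0.0000] = 4.2542
Node 0 (S = 80): V_0 = 1/1.01·[0.2909·32.1481 + 0.7091·4.2542] = 12.2463

$12.25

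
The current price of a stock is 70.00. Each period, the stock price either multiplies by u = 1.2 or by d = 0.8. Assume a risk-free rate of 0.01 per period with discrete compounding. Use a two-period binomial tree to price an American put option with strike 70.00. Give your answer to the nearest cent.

7.27

Risk-neutral probability p = (1 + 0.01 − 0.8)/(1.2 − 0.8) = 0.2100/0.4000 = 0.5250
Terminal stock prices: S_uu = 100.8, S_ud = 67.2, S_dd = 44.8
Terminal payoffs (K − S): max(-30.8, 0) = 0, max(2.8, 0) = 2.8, max(25.2, 0) = 25.2
Node u (S = 84): continuation = 1/1.01·[0.5250·0.0000 + 0.4750·2.8000] = 1.3168; exercise value = 0.0000 ≤ continuation, so V_u = 1.3168
Node d (S = 56): continuation = 1/1.01·[0.5250·2.8000 + 0.4750·25.2000] = 13.3069; exercise value = 14.0000 > continuation, so V_d = 14.0000 (exercise)
Node 0 (S = 70): continuation = 1/1.01·[0.5250·1.3168 + 0.4750·14.0000] = 7.2687; exercise value = 0.0000 ≤ continuation, so V_0 = 7.2687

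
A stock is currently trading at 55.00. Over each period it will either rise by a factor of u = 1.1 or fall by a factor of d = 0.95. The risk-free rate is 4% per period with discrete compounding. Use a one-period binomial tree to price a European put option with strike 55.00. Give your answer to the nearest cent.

1.06

Risk-neutral probability p = (1 + 0.04 − 0.95)/(1.1 − 0.95) = 0.0900/0.1500 = 0.6000
Terminal stock prices: S_u = 60.5, S_d = 52.25
Terminal payoffs (K − S): max(-5.5, 0) = 0, max(2.75, 0) = 2.75
Node 0 (S = 55): V_0 = 1/1.04·[0.6000·0.0000 + 0.4000·2.7500] = 1.0577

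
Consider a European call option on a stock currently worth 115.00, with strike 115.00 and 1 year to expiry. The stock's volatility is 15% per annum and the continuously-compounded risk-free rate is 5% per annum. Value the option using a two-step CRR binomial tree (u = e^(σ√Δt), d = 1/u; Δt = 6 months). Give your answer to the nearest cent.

9.08

CRR parameters: u = e^(σ√Δt) = e^(0.15·√0.5) = 1.1119, d = 1/u = 0.8994
Per-period rate: rΔt = 0.05·0.5 = 0.025, so R = e^0.025 = 1.0253
Risk-neutral probability p = (e^0.025 − 0.8994)/(1.1119 − 0.8994) = 0.1259/0.2125 = 0.5926
Terminal stock prices: S_uu = 142.2, S_ud = 115, S_dd = 93.02
Terminal payoffs (S − K): max(27.18, 0) = 27.18, max(0, 0) = 0, max(-21.98, 0) = 0
Node u (S = 127.9): V_u = e^(−0.025)·[0.5926·27.1758 + 0.4074·0.0000] = 15.7073
Node d (S = 103.4): V_d = e^(−0.025)·[0.5926·0.0000 + 0.4074·0.0000] = 0.0000
Node 0 (S = 115): V_0 = e^(−0.025)·[0.5926·15.7073 + 0.4074·0.0000] = 9.0787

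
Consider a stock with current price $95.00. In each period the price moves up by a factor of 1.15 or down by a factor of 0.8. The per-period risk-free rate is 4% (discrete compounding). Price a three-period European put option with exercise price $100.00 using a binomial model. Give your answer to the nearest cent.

Risk-neutral probability p = (1 + 0.04 − 0.8)/(1.15 − 0.8) = 0.2400/0.3500 = 0.6857
Terminal stock prices: S_uuu = 144.5, S_uud = 100.5, S_udd = 69.92, S_ddd = 48.64
Terminal payoffs (K − S): max(-44.48, 0) = 0, max(-0.51, 0) = 0, max(30.08, 0) = 30.08, max(51.36, 0) = 51.36
Node uu (S = 125.6): V_uu = 1/1.04·[0.6857·0.0000 + 0.3143·0.0000] = 0.0000
Node ud (S = 87.4): V_ud = 1/1.04·[0.6857·0.0000 + 0.3143·30.0800] = 9.0901
Node dd (S = 60.8): V_dd = 1/1.04·[0.6857·30.0800 + 0.3143·51.3600] = 35.3538
Node u (S = 109.2): V_u = 1/1.04·[0.6857·0.0000 + 0.3143·9.0901] = 2.7470
Node d (S = 76): V_d = 1/1.04·[0.6857·9.0901 + 0.3143·35.3538] = 16.6773
Node 0 (S = 95): V_0 = 1/1.04·[0.6857·2.7470 + 0.3143·16.6773] = 6.8511

$6.85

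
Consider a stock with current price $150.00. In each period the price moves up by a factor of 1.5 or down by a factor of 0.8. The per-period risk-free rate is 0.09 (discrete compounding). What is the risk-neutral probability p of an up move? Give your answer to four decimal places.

Risk-neutral probability p = (1 + 0.09 − 0.8)/(1.5 − 0.8) = 0.2900/0.7000 = 0.4143

p = 0.4143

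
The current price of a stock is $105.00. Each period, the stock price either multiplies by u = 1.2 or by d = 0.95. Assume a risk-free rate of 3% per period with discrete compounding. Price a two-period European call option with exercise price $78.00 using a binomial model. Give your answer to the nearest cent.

Risk-neutral probability p = (1 + 0.03 − 0.95)/(1.2 − 0.95) = 0.0800/0.2500 = 0.3200
Terminal stock prices: S_uu = 151.2, S_ud = 119.7, S_dd = 94.76
Terminal payoffs (S − K): max(73.2, 0) = 73.2, max(41.7, 0) = 41.7, max(16.76, 0) = 16.76
Node u (S = 126): V_u = 1/1.03·[0.3200·73.2000 + 0.6800·41.7000] = 50.2718
Node d (S = 99.75): V_d = 1/1.03·[0.3200·41.7000 + 0.6800·16.7625] = 24.0218
Node 0 (S = 105): V_0 = 1/1.03·[0.3200·50.2718 + 0.6800·24.0218] = 31.4775

$31.48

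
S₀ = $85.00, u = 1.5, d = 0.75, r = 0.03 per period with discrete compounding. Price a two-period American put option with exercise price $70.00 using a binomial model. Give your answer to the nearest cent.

$8.21

Risk-neutral probability p = (1 + 0.03 − 0.75)/(1.5 − 0.75) = 0.2800/0.7500 = 0.3733
Terminal stock prices: S_uu = 191.2, S_ud = 95.62, S_dd = 47.81
Terminal payoffs (K − S): max(-121.2, 0) = 0, max(-25.62, 0) = 0, max(22.19, 0) = 22.19
Node u (S = 127.5): continuation = 1/1.03·[0.3733·0.0000 + 0.6267·0.0000] = 0.0000; exercise value = 0.0000 ≤ continuation, so V_u = 0.0000
Node d (S = 63.75): continuation = 1/1.03·[0.3733·0.0000 + 0.6267·22.1875] = 13.4992; exercise value = 6.2500 ≤ continuation, so V_d = 13.4992
Node 0 (S = 85): continuation = 1/1.03·[0.3733·0.0000 + 0.6267·13.4992] = 8.2131; exercise value = 0.0000 ≤ continuation, so V_0 = 8.2131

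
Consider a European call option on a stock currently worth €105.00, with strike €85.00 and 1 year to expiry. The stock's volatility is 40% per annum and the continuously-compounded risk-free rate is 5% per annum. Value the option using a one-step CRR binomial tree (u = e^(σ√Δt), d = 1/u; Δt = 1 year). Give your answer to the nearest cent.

CRR parameters: u = e^(σ√Δt) = e^(0.4·√1) = 1.4918, d = 1/u = 0.6703
Per-period rate: rΔt = 0.05·1 = 0.05, so R = e^0.05 = 1.0513
Risk-neutral probability p = (e^0.05 − 0.6703)/(1.4918 − 0.6703) = 0.3810/0.8215 = 0.4637
Terminal stock prices: S_u = 156.6, S_d = 70.38
Terminal payoffs (S − K): max(71.64, 0) = 71.64, max(-14.62, 0) = 0
Node 0 (S = 105): V_0 = e^(−0.05)·[0.4637·71.6416 + 0.5363·0.0000] = 31.6016

€31.60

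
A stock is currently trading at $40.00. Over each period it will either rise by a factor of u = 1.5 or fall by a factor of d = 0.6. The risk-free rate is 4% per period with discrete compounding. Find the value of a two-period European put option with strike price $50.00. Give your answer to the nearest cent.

$15.07

Risk-neutral probability p = (1 + 0.04 − 0.6)/(1.5 − 0.6) = 0.4400/0.9000 = 0.4889
Terminal stock prices: S_uu = 90, S_ud = 36, S_dd = 14.4
Terminal payoffs (K − S): max(-40, 0) = 0, max(14, 0) = 14, max(35.6, 0) = 35.6
Node u (S = 60): V_u = 1/1.04·[0.4889·0.0000 + 0.5111·14.0000] = 6.8803
Node d (S = 24): V_d = 1/1.04·[0.4889·14.0000 + 0.5111·35.6000] = 24.0769
Node 0 (S = 40): V_0 = 1/1.04·[0.4889·6.8803 + 0.5111·24.0769] = 15.0670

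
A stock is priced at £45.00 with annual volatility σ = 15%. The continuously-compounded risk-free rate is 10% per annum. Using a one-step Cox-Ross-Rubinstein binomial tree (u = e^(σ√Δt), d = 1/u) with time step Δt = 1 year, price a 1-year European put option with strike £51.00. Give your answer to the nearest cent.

£2.09

CRR parameters: u = e^(σ√Δt) = e^(0.15·√1) = 1.1618, d = 1/u = 0.8607
Per-period rate: rΔt = 0.1·1 = 0.1, so R = e^0.1 = 1.1052
Risk-neutral probability p = (e^0.1 − 0.8607)/(1.1618 − 0.8607) = 0.2445/0.3011 = 0.8118
Terminal stock prices: S_u = 52.28, S_d = 38.73
Terminal payoffs (K − S): max(-1.283, 0) = 0, max(12.27, 0) = 12.27
Node 0 (S = 45): V_0 = e^(−0.1)·[0.8118·0.0000 + 0.1882·12.2681] = 2.0888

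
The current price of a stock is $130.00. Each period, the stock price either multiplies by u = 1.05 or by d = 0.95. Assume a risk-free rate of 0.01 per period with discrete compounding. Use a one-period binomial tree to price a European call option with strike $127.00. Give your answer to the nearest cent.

$5.64

Risk-neutral probability p = (1 + 0.01 − 0.95)/(1.05 − 0.95) = 0.0600/0.1000 = 0.6000
Terminal stock prices: S_u = 136.5, S_d = 123.5
Terminal payoffs (S − K): max(9.5, 0) = 9.5, max(-3.5, 0) = 0
Node 0 (S = 130): V_0 = 1/1.01·[0.6000·9.5000 + 0.4000·0.0000] = 5.6436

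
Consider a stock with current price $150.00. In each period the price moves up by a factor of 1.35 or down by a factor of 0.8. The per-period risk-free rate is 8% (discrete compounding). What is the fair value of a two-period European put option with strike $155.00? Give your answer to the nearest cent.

Risk-neutral probability p = (1 + 0.08 − 0.8)/(1.35 − 0.8) = 0.2800/0.5500 = 0.5091
Terminal stock prices: S_uu = 273.4, S_ud = 162, S_dd = 96
Terminal payoffs (K − S): max(-118.4, 0) = 0, max(-7, 0) = 0, max(59, 0) = 59
Node u (S = 202.5): V_u = 1/1.08·[0.5091·0.0000 + 0.4909·0.0000] = 0.0000
Node d (S = 120): V_d = 1/1.08·[0.5091·0.0000 + 0.4909·59.0000] = 26.8182
Node 0 (S = 150): V_0 = 1/1.08·[0.5091·0.0000 + 0.4909·26.8182] = 12.1901

$12.19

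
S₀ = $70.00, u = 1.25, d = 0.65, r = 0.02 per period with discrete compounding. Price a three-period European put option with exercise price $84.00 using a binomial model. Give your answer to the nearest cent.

Risk-neutral probability p = (1 + 0.02 − 0.65)/(1.25 − 0.65) = 0.3700/0.6000 = 0.6167
Terminal stock prices: S_uuu = 136.7, S_uud = 71.09, S_udd = 36.97, S_ddd = 19.22
Terminal payoffs (K − S): max(-52.72, 0) = 0, max(12.91, 0) = 12.91, max(47.03, 0) = 47.03, max(64.78, 0) = 64.78
Node uu (S = 109.4): V_uu = 1/1.02·[0.6167·0.0000 + 0.3833·12.9062] = 4.8504
Node ud (S = 56.88): V_ud = 1/1.02·[0.6167·12.9062 + 0.3833·47.0312] = 25.4779
Node dd (S = 29.58): V_dd = 1/1.02·[0.6167·47.0312 + 0.3833·64.7763] = 52.7779
Node u (S = 87.5): V_u = 1/1.02·[0.6167·4.8504 + 0.3833·25.4779] = 12.5075
Node d (S = 45.5): V_d = 1/1.02·[0.6167·25.4779 + 0.3833·52.7779] = 35.2382
Node 0 (S = 70): V_0 = 1/1.02·[0.6167·12.5075 + 0.3833·35.2382] = 20.8048

$20.80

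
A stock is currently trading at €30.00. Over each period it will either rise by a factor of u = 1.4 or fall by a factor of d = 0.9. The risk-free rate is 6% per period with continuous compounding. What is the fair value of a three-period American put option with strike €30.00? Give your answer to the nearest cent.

€2.31

Risk-neutral probability p = (e^0.06 − 0.9)/(1.4 − 0.9) = 0.1618/0.5000 = 0.3237
Terminal stock prices: S_uuu = 82.32, S_uud = 52.92, S_udd = 34.02, S_ddd = 21.87
Terminal payoffs (K − S): max(-52.32, 0) = 0, max(-22.92, 0) = 0, max(-4.02, 0) = 0, max(8.13, 0) = 8.13
Node uu (S = 58.8): continuation = e^(−0.06)·[0.3237·0.0000 + 0.6763·0.0000] = 0.0000; exercise value = 0.0000 ≤ continuation, so V_uu = 0.0000
Node ud (S = 37.8): continuation = e^(−0.06)·[0.3237·0.0000 + 0.6763·0.0000] = 0.0000; exercise value = 0.0000 ≤ continuation, so V_ud = 0.0000
Node dd (S = 24.3): continuation = e^(−0.06)·[0.3237·0.0000 + 0.6763·8.1300] = 5.1783; exercise value = 5.7000 > continuation, so V_dd = 5.7000 (exercise)
Node u (S = 42): continuation = e^(−0.06)·[0.3237·0.0000 + 0.6763·0.0000] = 0.0000; exercise value = 0.0000 ≤ continuation, so V_u = 0.0000
Node d (S = 27): continuation = e^(−0.06)·[0.3237·0.0000 + 0.6763·5.7000] = 3.6306; exercise value = 3.0000 ≤ continuation, so V_d = 3.6306
Node 0 (S = 30): continuation = e^(−0.06)·[0.3237·0.0000 + 0.6763·3.6306] = 2.3125; exercise value = 0.0000 ≤ continuation, so V_0 = 2.3125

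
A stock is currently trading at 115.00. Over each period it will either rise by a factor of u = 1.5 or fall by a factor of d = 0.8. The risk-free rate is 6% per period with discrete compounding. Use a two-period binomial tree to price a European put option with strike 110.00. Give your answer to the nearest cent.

12.80

Risk-neutral probability p = (1 + 0.06 − 0.8)/(1.5 − 0.8) = 0.2600/0.7000 = 0.3714
Terminal stock prices: S_uu = 258.8, S_ud = 138, S_dd = 73.6
Terminal payoffs (K − S): max(-148.8, 0) = 0, max(-28, 0) = 0, max(36.4, 0) = 36.4
Node u (S = 172.5): V_u = 1/1.06·[0.3714·0.0000 + 0.6286·0.0000] = 0.0000
Node d (S = 92): V_d = 1/1.06·[0.3714·0.0000 + 0.6286·36.4000] = 21.5849
Node 0 (S = 115): V_0 = 1/1.06·[0.3714·0.0000 + 0.6286·21.5849] = 12.7997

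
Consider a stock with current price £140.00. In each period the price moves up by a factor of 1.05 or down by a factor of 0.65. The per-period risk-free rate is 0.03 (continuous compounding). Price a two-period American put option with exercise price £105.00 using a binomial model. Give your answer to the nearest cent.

£1.08

Risk-neutral probability p = (e^0.03 − 0.65)/(1.05 − 0.65) = 0.3805/0.4000 = 0.9511
Terminal stock prices: S_uu = 154.3, S_ud = 95.55, S_dd = 59.15
Terminal payoffs (K − S): max(-49.35, 0) = 0, max(9.45, 0) = 9.45, max(45.85, 0) = 45.85
Node u (S = 147): continuation = e^(−0.03)·[0.9511·0.0000 + 0.0489·9.4500] = 0.4481; exercise value = 0.0000 ≤ continuation, so V_u = 0.4481
Node d (S = 91): continuation = e^(−0.03)·[0.9511·9.4500 + 0.0489·45.8500] = 10.8968; exercise value = 14.0000 > continuation, so V_d = 14.0000 (exercise)
Node 0 (S = 140): continuation = e^(−0.03)·[0.9511·0.4481 + 0.0489·14.0000] = 1.0775; exercise value = 0.0000 ≤ continuation, so V_0 = 1.0775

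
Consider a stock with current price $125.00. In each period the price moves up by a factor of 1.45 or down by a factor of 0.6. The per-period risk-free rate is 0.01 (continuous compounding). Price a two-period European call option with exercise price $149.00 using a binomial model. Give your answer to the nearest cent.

$25.96

Risk-neutral probability p = (e^0.01 − 0.6)/(1.45 − 0.6) = 0.4101/0.8500 = 0.4824
Terminal stock prices: S_uu = 262.8, S_ud = 108.8, S_dd = 45
Terminal payoffs (S − K): max(113.8, 0) = 113.8, max(-40.25, 0) = 0, max(-104, 0) = 0
Node u (S = 181.2): V_u = e^(−0.01)·[0.4824·113.8125 + 0.5176·0.0000] = 54.3582
Node d (S = 75): V_d = e^(−0.01)·[0.4824·0.0000 + 0.5176·0.0000] = 0.0000
Node 0 (S = 125): V_0 = e^(−0.01)·[0.4824·54.3582 + 0.5176·0.0000] = 25.9621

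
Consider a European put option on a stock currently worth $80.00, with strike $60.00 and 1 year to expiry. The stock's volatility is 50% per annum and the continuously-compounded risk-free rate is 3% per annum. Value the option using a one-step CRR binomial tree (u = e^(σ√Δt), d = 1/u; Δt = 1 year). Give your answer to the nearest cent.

CRR parameters: u = e^(σ√Δt) = e^(0.5·√1) = 1.6487, d = 1/u = 0.6065
Per-period rate: rΔt = 0.03·1 = 0.03, so R = e^0.03 = 1.0305
Risk-neutral probability p = (e^0.03 − 0.6065)/(1.6487 − 0.6065) = 0.4239/1.0422 = 0.4068
Terminal stock prices: S_u = 131.9, S_d = 48.52
Terminal payoffs (K − S): max(-71.9, 0) = 0, max(11.48, 0) = 11.48
Node 0 (S = 80): V_0 = e^(−0.03)·[0.4068·0.0000 + 0.5932·11.4775] = 6.6077

$6.61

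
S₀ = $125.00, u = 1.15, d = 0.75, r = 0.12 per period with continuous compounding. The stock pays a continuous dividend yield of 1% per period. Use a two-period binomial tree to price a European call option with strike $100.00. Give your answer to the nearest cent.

Per-period risk-free factor R = e^0.12 = 1.1275; dividend-adjusted growth = e^(0.12−0.01) = 1.1163.
Risk-neutral probability p = (1.1163 − 0.75)/(1.15 − 0.75) = 0.3663/0.4000 = 0.9157
Terminal stock prices: S_uu = 165.3, S_ud = 107.8, S_dd = 70.31
Terminal payoffs (S − K): max(65.31, 0) = 65.31, max(7.812, 0) = 7.812, max(-29.69, 0) = 0
Node u (S = 143.8): V_u = e^(−0.12)·[0.9157·65.3125 + 0.0843·7.8125] = 53.6276
Node d (S = 93.75): V_d = e^(−0.12)·[0.9157·7.8125 + 0.0843·0.0000] = 6.3449
Node 0 (S = 125): V_0 = e^(−0.12)·[0.9157·53.6276 + 0.0843·6.3449] = 44.0280

$44.03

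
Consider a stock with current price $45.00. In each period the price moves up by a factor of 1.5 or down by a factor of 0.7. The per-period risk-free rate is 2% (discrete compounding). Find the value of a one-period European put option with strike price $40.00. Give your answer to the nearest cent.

Risk-neutral probability p = (1 + 0.02 − 0.7)/(1.5 − 0.7) = 0.3200/0.8000 = 0.4000
Terminal stock prices: S_u = 67.5, S_d = 31.5
Terminal payoffs (K − S): max(-27.5, 0) = 0, max(8.5, 0) = 8.5
Node 0 (S = 45): V_0 = 1/1.02·[0.4000·0.0000 + 0.6000·8.5000] = 5.0000

$5.00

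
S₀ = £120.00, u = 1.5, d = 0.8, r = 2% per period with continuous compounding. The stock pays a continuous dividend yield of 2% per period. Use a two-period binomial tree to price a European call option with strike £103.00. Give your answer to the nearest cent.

£29.18

Per-period risk-free factor R = e^0.02 = 1.0202; dividend-adjusted growth = e^(0.02−0.02) = 1.0000.
Risk-neutral probability p = (1.0000 − 0.8)/(1.5 − 0.8) = 0.2000/0.7000 = 0.2857
Terminal stock prices: S_uu = 270, S_ud = 144, S_dd = 76.8
Terminal payoffs (S − K): max(167, 0) = 167, max(41, 0) = 41, max(-26.2, 0) = 0
Node u (S = 180): V_u = e^(−0.02)·[0.2857·167.0000 + 0.7143·41.0000] = 75.4753
Node d (S = 96): V_d = e^(−0.02)·[0.2857·41.0000 + 0.7143·0.0000] = 11.4823
Node 0 (S = 120): V_0 = e^(−0.02)·[0.2857·75.4753 + 0.7143·11.4823] = 29.1766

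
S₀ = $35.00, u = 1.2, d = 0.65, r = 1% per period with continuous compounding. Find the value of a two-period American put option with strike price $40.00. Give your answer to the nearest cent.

$8.71

Risk-neutral probability p = (e^0.01 − 0.65)/(1.2 − 0.65) = 0.3601/0.5500 = 0.6546
Terminal stock prices: S_uu = 50.4, S_ud = 27.3, S_dd = 14.79
Terminal payoffs (K − S): max(-10.4, 0) = 0, max(12.7, 0) = 12.7, max(25.21, 0) = 25.21
Node u (S = 42): continuation = e^(−0.01)·[0.6546·0.0000 + 0.3454·12.7000] = 4.3425; exercise value = 0.0000 ≤ continuation, so V_u = 4.3425
Node d (S = 22.75): continuation = e^(−0.01)·[0.6546·12.7000 + 0.3454·25.2125] = 16.8520; exercise value = 17.2500 > continuation, so V_d = 17.2500 (exercise)
Node 0 (S = 35): continuation = e^(−0.01)·[0.6546·4.3425 + 0.3454·17.2500] = 8.7127; exercise value = 5.0000 ≤ continuation, so V_0 = 8.7127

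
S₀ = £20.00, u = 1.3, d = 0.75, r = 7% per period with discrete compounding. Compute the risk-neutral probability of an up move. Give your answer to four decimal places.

p = 0.5818

Risk-neutral probability p = (1 + 0.07 − 0.75)/(1.3 − 0.75) = 0.3200/0.5500 = 0.5818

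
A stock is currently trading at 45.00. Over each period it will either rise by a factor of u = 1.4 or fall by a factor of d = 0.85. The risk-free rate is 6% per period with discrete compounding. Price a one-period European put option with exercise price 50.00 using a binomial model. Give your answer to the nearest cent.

Risk-neutral probability p = (1 + 0.06 − 0.85)/(1.4 − 0.85) = 0.2100/0.5500 = 0.3818
Terminal stock prices: S_u = 63, S_d = 38.25
Terminal payoffs (K − S): max(-13, 0) = 0, max(11.75, 0) = 11.75
Node 0 (S = 45): V_0 = 1/1.06·[0.3818·0.0000 + 0.6182·11.7500] = 6.8525

6.85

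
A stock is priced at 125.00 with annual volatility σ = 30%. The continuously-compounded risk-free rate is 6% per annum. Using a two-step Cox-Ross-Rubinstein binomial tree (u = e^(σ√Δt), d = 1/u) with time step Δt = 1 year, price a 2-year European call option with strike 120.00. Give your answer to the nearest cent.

CRR parameters: u = e^(σ√Δt) = e^(0.3·√1) = 1.3499, d = 1/u = 0.7408
Per-period rate: rΔt = 0.06·1 = 0.06, so R = e^0.06 = 1.0618
Risk-neutral probability p = (e^0.06 − 0.7408)/(1.3499 − 0.7408) = 0.3210/0.6090 = 0.5271
Terminal stock prices: S_uu = 227.8, S_ud = 125, S_dd = 68.6
Terminal payoffs (S − K): max(107.8, 0) = 107.8, max(5, 0) = 5, max(-51.4, 0) = 0
Node u (S = 168.7): V_u = e^(−0.06)·[0.5271·107.7649 + 0.4729·5.0000] = 55.7206
Node d (S = 92.6): V_d = e^(−0.06)·[0.5271·5.0000 + 0.4729·0.0000] = 2.4820
Node 0 (S = 125): V_0 = e^(−0.06)·[0.5271·55.7206 + 0.4729·2.4820] = 28.7647

28.76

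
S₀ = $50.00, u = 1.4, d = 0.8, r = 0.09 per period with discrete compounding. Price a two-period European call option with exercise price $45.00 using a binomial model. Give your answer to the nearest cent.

$15.05

Risk-neutral probability p = (1 + 0.09 − 0.8)/(1.4 − 0.8) = 0.2900/0.6000 = 0.4833
Terminal stock prices: S_uu = 98, S_ud = 56, S_dd = 32
Terminal payoffs (S − K): max(53, 0) = 53, max(11, 0) = 11, max(-13, 0) = 0
Node u (S = 70): V_u = 1/1.09·[0.4833·53.0000 + 0.5167·11.0000] = 28.7156
Node d (S = 40): V_d = 1/1.09·[0.4833·11.0000 + 0.5167·0.0000] = 4.8777
Node 0 (S = 50): V_0 = 1/1.09·[0.4833·28.7156 + 0.5167·4.8777] = 15.0453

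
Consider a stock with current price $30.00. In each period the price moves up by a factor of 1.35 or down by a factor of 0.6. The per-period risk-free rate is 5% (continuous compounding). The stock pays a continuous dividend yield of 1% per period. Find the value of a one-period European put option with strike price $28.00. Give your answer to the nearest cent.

Per-period risk-free factor R = e^0.05 = 1.0513; dividend-adjusted growth = e^(0.05−0.01) = 1.0408.
Risk-neutral probability p = (1.0408 − 0.6)/(1.35 − 0.6) = 0.4408/0.7500 = 0.5877
Terminal stock prices: S_u = 40.5, S_d = 18
Terminal payoffs (K − S): max(-12.5, 0) = 0, max(10, 0) = 10
Node 0 (S = 30): V_0 = e^(−0.05)·[0.5877·0.0000 + 0.4123·10.0000] = 3.9215

$3.92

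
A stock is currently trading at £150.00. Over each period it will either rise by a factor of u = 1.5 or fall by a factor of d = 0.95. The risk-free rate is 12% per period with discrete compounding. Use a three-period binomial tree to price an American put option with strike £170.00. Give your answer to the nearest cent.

Risk-neutral probability p = (1 + 0.12 − 0.95)/(1.5 − 0.95) = 0.1700/0.5500 = 0.3091
Terminal stock prices: S_uuu = 506.2, S_uud = 320.6, S_udd = 203.1, S_ddd = 128.6
Terminal payoffs (K − S): max(-336.2, 0) = 0, max(-150.6, 0) = 0, max(-33.06, 0) = 0, max(41.39, 0) = 41.39
Node uu (S = 337.5): continuation = 1/1.12·[0.3091·0.0000 + 0.6909·0.0000] = 0.0000; exercise value = 0.0000 ≤ continuation, so V_uu = 0.0000
Node ud (S = 213.8): continuation = 1/1.12·[0.3091·0.0000 + 0.6909·0.0000] = 0.0000; exercise value = 0.0000 ≤ continuation, so V_ud = 0.0000
Node dd (S = 135.4): continuation = 1/1.12·[0.3091·0.0000 + 0.6909·41.3938] = 25.5351; exercise value = 34.6250 > continuation, so V_dd = 34.6250 (exercise)
Node u (S = 225): continuation = 1/1.12·[0.3091·0.0000 + 0.6909·0.0000] = 0.0000; exercise value = 0.0000 ≤ continuation, so V_u = 0.0000
Node d (S = 142.5): continuation = 1/1.12·[0.3091·0.0000 + 0.6909·34.6250] = 21.3596; exercise value = 27.5000 > continuation, so V_d = 27.5000 (exercise)
Node 0 (S = 150): continuation = 1/1.12·[0.3091·0.0000 + 0.6909·27.5000] = 16.9643; exercise value = 20.0000 > continuation, so V_0 = 20.0000 (exercise)

£20.00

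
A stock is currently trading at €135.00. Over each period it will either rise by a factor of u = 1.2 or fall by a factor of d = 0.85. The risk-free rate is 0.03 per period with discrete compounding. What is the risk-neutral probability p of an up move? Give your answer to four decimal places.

Risk-neutral probability p = (1 + 0.03 − 0.85)/(1.2 − 0.85) = 0.1800/0.3500 = 0.5143

p = 0.5143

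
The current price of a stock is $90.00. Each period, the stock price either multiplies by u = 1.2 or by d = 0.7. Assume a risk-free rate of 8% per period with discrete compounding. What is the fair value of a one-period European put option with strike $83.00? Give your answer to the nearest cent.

$4.44

Risk-neutral probability p = (1 + 0.08 − 0.7)/(1.2 − 0.7) = 0.3800/0.5000 = 0.7600
Terminal stock prices: S_u = 108, S_d = 63
Terminal payoffs (K − S): max(-25, 0) = 0, max(20, 0) = 20
Node 0 (S = 90): V_0 = 1/1.08·[0.7600·0.0000 + 0.2400·20.0000] = 4.4444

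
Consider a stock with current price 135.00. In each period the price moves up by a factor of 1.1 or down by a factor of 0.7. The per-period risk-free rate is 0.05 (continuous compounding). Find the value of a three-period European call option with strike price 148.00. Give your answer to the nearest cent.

Risk-neutral probability p = (e^0.05 − 0.7)/(1.1 − 0.7) = 0.3513/0.4000 = 0.8782
Terminal stock prices: S_uuu = 179.7, S_uud = 114.3, S_udd = 72.76, S_ddd = 46.3
Terminal payoffs (S − K): max(31.69, 0) = 31.69, max(-33.65, 0) = 0, max(-75.24, 0) = 0, max(-101.7, 0) = 0
Node uu (S = 163.4): V_uu = e^(−0.05)·[0.8782·31.6850 + 0.1218·0.0000] = 26.4680
Node ud (S = 103.9): V_ud = e^(−0.05)·[0.8782·0.0000 + 0.1218·0.0000] = 0.0000
Node dd (S = 66.15): V_dd = e^(−0.05)·[0.8782·0.0000 + 0.1218·0.0000] = 0.0000
Node u (S = 148.5): V_u = e^(−0.05)·[0.8782·26.4680 + 0.1218·0.0000] = 22.1100
Node d (S = 94.5): V_d = e^(−0.05)·[0.8782·0.0000 + 0.1218·0.0000] = 0.0000
Node 0 (S = 135): V_0 = e^(−0.05)·[0.8782·22.1100 + 0.1218·0.0000] = 18.4696

18.47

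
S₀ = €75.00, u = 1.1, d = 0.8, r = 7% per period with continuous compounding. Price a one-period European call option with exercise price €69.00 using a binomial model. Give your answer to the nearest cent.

€11.43

Risk-neutral probability p = (e^0.07 − 0.8)/(1.1 − 0.8) = 0.2725/0.3000 = 0.9084
Terminal stock prices: S_u = 82.5, S_d = 60
Terminal payoffs (S − K): max(13.5, 0) = 13.5, max(-9, 0) = 0
Node 0 (S = 75): V_0 = e^(−0.07)·[0.9084·13.5000 + 0.0916·0.0000] = 11.4338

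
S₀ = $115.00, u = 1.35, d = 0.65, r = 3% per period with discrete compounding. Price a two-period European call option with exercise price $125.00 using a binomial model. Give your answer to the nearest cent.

$23.50

Risk-neutral probability p = (1 + 0.03 − 0.65)/(1.35 − 0.65) = 0.3800/0.7000 = 0.5429
Terminal stock prices: S_uu = 209.6, S_ud = 100.9, S_dd = 48.59
Terminal payoffs (S − K): max(84.59, 0) = 84.59, max(-24.09, 0) = 0, max(-76.41, 0) = 0
Node u (S = 155.2): V_u = 1/1.03·[0.5429·84.5875 + 0.4571·0.0000] = 44.5815
Node d (S = 74.75): V_d = 1/1.03·[0.5429·0.0000 + 0.4571·0.0000] = 0.0000
Node 0 (S = 115): V_0 = 1/1.03·[0.5429·44.5815 + 0.4571·0.0000] = 23.4965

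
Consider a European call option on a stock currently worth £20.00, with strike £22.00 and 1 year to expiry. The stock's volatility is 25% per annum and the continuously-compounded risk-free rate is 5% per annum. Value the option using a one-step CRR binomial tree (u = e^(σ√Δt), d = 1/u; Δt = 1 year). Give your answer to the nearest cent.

£1.89

CRR parameters: u = e^(σ√Δt) = e^(0.25·√1) = 1.2840, d = 1/u = 0.7788
Per-period rate: rΔt = 0.05·1 = 0.05, so R = e^0.05 = 1.0513
Risk-neutral probability p = (e^0.05 − 0.7788)/(1.2840 − 0.7788) = 0.2725/0.5052 = 0.5393
Terminal stock prices: S_u = 25.68, S_d = 15.58
Terminal payoffs (S − K): max(3.681, 0) = 3.681, max(-6.424, 0) = 0
Node 0 (S = 20): V_0 = e^(−0.05)·[0.5393·3.6805 + 0.4607·0.0000] = 1.8881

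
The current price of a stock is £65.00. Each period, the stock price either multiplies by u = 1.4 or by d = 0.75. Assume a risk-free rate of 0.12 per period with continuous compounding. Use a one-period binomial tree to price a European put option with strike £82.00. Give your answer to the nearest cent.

£12.36

Risk-neutral probability p = (e^0.12 − 0.75)/(1.4 − 0.75) = 0.3775/0.6500 = 0.5808
Terminal stock prices: S_u = 91, S_d = 48.75
Terminal payoffs (K − S): max(-9, 0) = 0, max(33.25, 0) = 33.25
Node 0 (S = 65): V_0 = e^(−0.12)·[0.5808·0.0000 + 0.4192·33.2500] = 12.3633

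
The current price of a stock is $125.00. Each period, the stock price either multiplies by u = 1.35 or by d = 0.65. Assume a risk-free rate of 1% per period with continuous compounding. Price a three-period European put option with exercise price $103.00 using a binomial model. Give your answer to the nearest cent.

Risk-neutral probability p = (e^0.01 − 0.65)/(1.35 − 0.65) = 0.3601/0.7000 = 0.5144
Terminal stock prices: S_uuu = 307.5, S_uud = 148.1, S_udd = 71.3, S_ddd = 34.33
Terminal payoffs (K − S): max(-204.5, 0) = 0, max(-45.08, 0) = 0, max(31.7, 0) = 31.7, max(68.67, 0) = 68.67
Node uu (S = 227.8): V_uu = e^(−0.01)·[0.5144·0.0000 + 0.4856·0.0000] = 0.0000
Node ud (S = 109.7): V_ud = e^(−0.01)·[0.5144·0.0000 + 0.4856·31.7031] = 15.2432
Node dd (S = 52.81): V_dd = e^(−0.01)·[0.5144·31.7031 + 0.4856·68.6719] = 49.1626
Node u (S = 168.8): V_u = e^(−0.01)·[0.5144·0.0000 + 0.4856·15.2432] = 7.3291
Node d (S = 81.25): V_d = e^(−0.01)·[0.5144·15.2432 + 0.4856·49.1626] = 31.4003
Node 0 (S = 125): V_0 = e^(−0.01)·[0.5144·7.3291 + 0.4856·31.4003] = 18.8299

$18.83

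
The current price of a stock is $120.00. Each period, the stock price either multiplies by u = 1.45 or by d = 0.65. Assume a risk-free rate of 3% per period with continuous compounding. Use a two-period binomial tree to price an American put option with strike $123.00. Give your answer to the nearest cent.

$25.23

Risk-neutral probability p = (e^0.03 − 0.65)/(1.45 − 0.65) = 0.3805/0.8000 = 0.4756
Terminal stock prices: S_uu = 252.3, S_ud = 113.1, S_dd = 50.7
Terminal payoffs (K − S): max(-129.3, 0) = 0, max(9.9, 0) = 9.9, max(72.3, 0) = 72.3
Node u (S = 174): continuation = e^(−0.03)·[0.4756·0.0000 + 0.5244·9.9000] = 5.0384; exercise value = 0.0000 ≤ continuation, so V_u = 5.0384
Node d (S = 78): continuation = e^(−0.03)·[0.4756·9.9000 + 0.5244·72.3000] = 41.3648; exercise value = 45.0000 > continuation, so V_d = 45.0000 (exercise)
Node 0 (S = 120): continuation = e^(−0.03)·[0.4756·5.0384 + 0.5244·45.0000] = 25.2273; exercise value = 3.0000 ≤ continuation, so V_0 = 25.2273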